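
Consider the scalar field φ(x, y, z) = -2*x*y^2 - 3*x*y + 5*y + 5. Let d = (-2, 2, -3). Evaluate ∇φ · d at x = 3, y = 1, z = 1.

∂φ/∂x = -2*y^2 - 3*y
∂φ/∂y = -4*x*y - 3*x + 5
∂φ/∂z = 0
∇φ at (3, 1, 1) = (-5, -16, 0)
∇φ · d = (-5)(-2) + (-16)(2) + (0)(-3) = -22

-22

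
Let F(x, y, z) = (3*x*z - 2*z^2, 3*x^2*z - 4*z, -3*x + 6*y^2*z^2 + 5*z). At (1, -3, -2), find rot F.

(-143, 14, -12)

(∇×F)₁ = ∂F₃/∂y − ∂F₂/∂z = -3*x^2 + 12*y*z^2 + 4
(∇×F)₂ = ∂F₁/∂z − ∂F₃/∂x = 3*x - 4*z + 3
(∇×F)₃ = ∂F₂/∂x − ∂F₁/∂y = 6*x*z
∇×F = (-3*x^2 + 12*y*z^2 + 4, 3*x - 4*z + 3, 6*x*z)
At (1, -3, -2): (-143, 14, -12).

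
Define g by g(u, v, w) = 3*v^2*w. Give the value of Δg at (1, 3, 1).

∂²g/∂u² = 0
∂²g/∂v² = 6*w
∂²g/∂w² = 0
∇²g = 6*w
At (1, 3, 1): 6.

6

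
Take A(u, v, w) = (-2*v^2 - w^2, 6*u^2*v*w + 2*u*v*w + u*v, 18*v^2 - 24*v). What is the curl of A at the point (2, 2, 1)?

(-8, -2, 62)

(∇×A)₁ = ∂A₃/∂v − ∂A₂/∂w = -6*u^2*v - 2*u*v + 36*v - 24
(∇×A)₂ = ∂A₁/∂w − ∂A₃/∂u = -2*w
(∇×A)₃ = ∂A₂/∂u − ∂A₁/∂v = 12*u*v*w + 2*v*w + 5*v
∇×A = (-6*u^2*v - 2*u*v + 36*v - 24, -2*w, 12*u*v*w + 2*v*w + 5*v)
At (2, 2, 1): (-8, -2, 62).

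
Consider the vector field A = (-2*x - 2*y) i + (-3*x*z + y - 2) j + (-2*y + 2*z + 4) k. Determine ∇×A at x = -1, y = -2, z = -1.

(-5, 0, 5)

(∇×A)₁ = ∂A₃/∂y − ∂A₂/∂z = 3*x - 2
(∇×A)₂ = ∂A₁/∂z − ∂A₃/∂x = 0
(∇×A)₃ = ∂A₂/∂x − ∂A₁/∂y = -3*z + 2
∇×A = (3*x - 2, 0, -3*z + 2)
At (-1, -2, -1): (-5, 0, 5).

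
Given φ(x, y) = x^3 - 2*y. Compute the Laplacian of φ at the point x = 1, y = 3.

∂²φ/∂x² = 6*x
∂²φ/∂y² = 0
∇²φ = 6*x
At (1, 3): 6.

6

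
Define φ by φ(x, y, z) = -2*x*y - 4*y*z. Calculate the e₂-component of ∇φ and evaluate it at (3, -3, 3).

-18

(∇φ)_2 = ∂φ/∂y = -2*x - 4*z
At (3, -3, 3): -18.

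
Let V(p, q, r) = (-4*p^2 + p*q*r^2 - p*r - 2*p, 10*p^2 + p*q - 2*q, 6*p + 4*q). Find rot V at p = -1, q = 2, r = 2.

(∇×V)₁ = ∂V₃/∂q − ∂V₂/∂r = 4
(∇×V)₂ = ∂V₁/∂r − ∂V₃/∂p = 2*p*q*r - p - 6
(∇×V)₃ = ∂V₂/∂p − ∂V₁/∂q = -p*r^2 + 20*p + q
∇×V = (4, 2*p*q*r - p - 6, -p*r^2 + 20*p + q)
At (-1, 2, 2): (4, -13, -14).

(4, -13, -14)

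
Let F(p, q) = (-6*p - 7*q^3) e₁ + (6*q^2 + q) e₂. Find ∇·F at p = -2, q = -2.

-29

∂F₁/∂p = -6
∂F₂/∂q = 12*q + 1
∇·F = 12*q - 5
At (-2, -2): -29.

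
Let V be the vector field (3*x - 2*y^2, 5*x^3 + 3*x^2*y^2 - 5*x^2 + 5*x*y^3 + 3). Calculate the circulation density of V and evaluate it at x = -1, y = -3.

-176

∂V₂/∂x = 15*x^2 + 6*x*y^2 - 10*x + 5*y^3
∂V₁/∂y = -4*y
Scalar curl = 15*x^2 + 6*x*y^2 - 10*x + 5*y^3 + 4*y
At (-1, -3): -176.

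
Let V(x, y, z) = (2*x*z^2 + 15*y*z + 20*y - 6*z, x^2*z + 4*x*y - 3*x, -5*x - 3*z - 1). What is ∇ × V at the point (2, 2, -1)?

(-4, 21, -4)

(∇×V)₁ = ∂V₃/∂y − ∂V₂/∂z = -x^2
(∇×V)₂ = ∂V₁/∂z − ∂V₃/∂x = 4*x*z + 15*y - 1
(∇×V)₃ = ∂V₂/∂x − ∂V₁/∂y = 2*x*z + 4*y - 15*z - 23
∇×V = (-x^2, 4*x*z + 15*y - 1, 2*x*z + 4*y - 15*z - 23)
At (2, 2, -1): (-4, 21, -4).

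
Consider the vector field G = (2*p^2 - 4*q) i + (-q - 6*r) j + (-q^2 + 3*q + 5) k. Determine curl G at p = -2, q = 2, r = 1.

(∇×G)₁ = ∂G₃/∂q − ∂G₂/∂r = -2*q + 9
(∇×G)₂ = ∂G₁/∂r − ∂G₃/∂p = 0
(∇×G)₃ = ∂G₂/∂p − ∂G₁/∂q = 4
∇×G = (-2*q + 9, 0, 4)
At (-2, 2, 1): (5, 0, 4).

(5, 0, 4)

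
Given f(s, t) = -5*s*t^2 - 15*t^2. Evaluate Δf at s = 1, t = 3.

∂²f/∂s² = 0
∂²f/∂t² = -10*(s + 3)
∇²f = -10*s - 30
At (1, 3): -40.

-40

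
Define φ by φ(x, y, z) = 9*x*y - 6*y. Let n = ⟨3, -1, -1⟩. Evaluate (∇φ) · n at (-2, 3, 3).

105

∂φ/∂x = 9*y
∂φ/∂y = 9*x - 6
∂φ/∂z = 0
∇φ at (-2, 3, 3) = (27, -24, 0)
∇φ · n = (27)(3) + (-24)(-1) + (0)(-1) = 105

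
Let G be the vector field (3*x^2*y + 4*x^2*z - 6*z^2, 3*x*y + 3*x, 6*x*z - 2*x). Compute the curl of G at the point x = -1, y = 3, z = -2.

(0, 42, 9)

(∇×G)₁ = ∂G₃/∂y − ∂G₂/∂z = 0
(∇×G)₂ = ∂G₁/∂z − ∂G₃/∂x = 4*x^2 - 18*z + 2
(∇×G)₃ = ∂G₂/∂x − ∂G₁/∂y = -3*x^2 + 3*y + 3
∇×G = (0, 4*x^2 - 18*z + 2, -3*x^2 + 3*y + 3)
At (-1, 3, -2): (0, 42, 9).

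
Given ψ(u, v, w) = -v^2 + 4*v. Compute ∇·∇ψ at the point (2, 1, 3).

∂²ψ/∂u² = 0
∂²ψ/∂v² = -2
∂²ψ/∂w² = 0
∇²ψ = -2
At (2, 1, 3): -2.

-2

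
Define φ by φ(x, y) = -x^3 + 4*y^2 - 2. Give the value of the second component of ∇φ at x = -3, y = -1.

-8

(∇φ)_2 = ∂φ/∂y = 8*y
At (-3, -1): -8.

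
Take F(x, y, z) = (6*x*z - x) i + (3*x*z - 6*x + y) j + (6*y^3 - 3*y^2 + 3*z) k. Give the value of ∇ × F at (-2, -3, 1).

(∇×F)₁ = ∂F₃/∂y − ∂F₂/∂z = -3*x + 18*y^2 - 6*y
(∇×F)₂ = ∂F₁/∂z − ∂F₃/∂x = 6*x
(∇×F)₃ = ∂F₂/∂x − ∂F₁/∂y = 3*z - 6
∇×F = (-3*x + 18*y^2 - 6*y, 6*x, 3*z - 6)
At (-2, -3, 1): (186, -12, -3).

(186, -12, -3)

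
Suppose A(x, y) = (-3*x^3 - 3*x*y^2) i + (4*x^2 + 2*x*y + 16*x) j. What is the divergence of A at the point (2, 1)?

-35

∂A₁/∂x = -9*x^2 - 3*y^2
∂A₂/∂y = 2*x
∇·A = -9*x^2 + 2*x - 3*y^2
At (2, 1): -35.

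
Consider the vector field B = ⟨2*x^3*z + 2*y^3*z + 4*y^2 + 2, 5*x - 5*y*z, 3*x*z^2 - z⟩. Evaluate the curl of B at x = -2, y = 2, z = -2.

(10, -12, 37)

(∇×B)₁ = ∂B₃/∂y − ∂B₂/∂z = 5*y
(∇×B)₂ = ∂B₁/∂z − ∂B₃/∂x = 2*x^3 + 2*y^3 - 3*z^2
(∇×B)₃ = ∂B₂/∂x − ∂B₁/∂y = -6*y^2*z - 8*y + 5
∇×B = (5*y, 2*x^3 + 2*y^3 - 3*z^2, -6*y^2*z - 8*y + 5)
At (-2, 2, -2): (10, -12, 37).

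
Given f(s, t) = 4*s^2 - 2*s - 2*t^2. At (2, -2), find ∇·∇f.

∂²f/∂s² = 8
∂²f/∂t² = -4
∇²f = 4
At (2, -2): 4.

4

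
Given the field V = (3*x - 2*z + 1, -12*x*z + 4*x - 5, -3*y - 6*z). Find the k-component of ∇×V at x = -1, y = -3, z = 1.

-8

(∇×V)_3 = ∂V₂/∂x − ∂V₁/∂y
= -12*z + 4 − (0)
= -12*z + 4
At (-1, -3, 1): -8.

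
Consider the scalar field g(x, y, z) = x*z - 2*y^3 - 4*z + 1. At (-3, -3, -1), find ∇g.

(-1, -54, -7)

∂g/∂x = z
∂g/∂y = -6*y^2
∂g/∂z = x - 4
∇g = (z, -6*y^2, x - 4)
At (-3, -3, -1): (-1, -54, -7).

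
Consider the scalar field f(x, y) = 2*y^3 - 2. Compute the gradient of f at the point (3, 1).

∂f/∂x = 0
∂f/∂y = 6*y^2
∇f = (0, 6*y^2)
At (3, 1): (0, 6).

(0, 6)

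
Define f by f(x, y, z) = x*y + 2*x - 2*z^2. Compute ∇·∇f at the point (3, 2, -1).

-4

∂²f/∂x² = 0
∂²f/∂y² = 0
∂²f/∂z² = -4
∇²f = -4
At (3, 2, -1): -4.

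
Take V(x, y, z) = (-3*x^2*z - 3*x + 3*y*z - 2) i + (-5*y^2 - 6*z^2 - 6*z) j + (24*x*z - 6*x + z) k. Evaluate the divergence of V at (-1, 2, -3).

-64

∂V₁/∂x = -6*x*z - 3
∂V₂/∂y = -10*y
∂V₃/∂z = 24*x + 1
∇·V = -6*x*z + 24*x - 10*y - 2
At (-1, 2, -3): -64.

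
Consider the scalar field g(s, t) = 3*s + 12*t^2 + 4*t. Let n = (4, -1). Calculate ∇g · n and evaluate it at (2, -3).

∂g/∂s = 3
∂g/∂t = 24*t + 4
∇g at (2, -3) = (3, -68)
∇g · n = (3)(4) + (-68)(-1) = 80

80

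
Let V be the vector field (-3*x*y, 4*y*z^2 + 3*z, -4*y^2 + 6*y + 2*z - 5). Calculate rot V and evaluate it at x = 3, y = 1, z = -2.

(11, 0, 9)

(∇×V)₁ = ∂V₃/∂y − ∂V₂/∂z = -8*y*z - 8*y + 3
(∇×V)₂ = ∂V₁/∂z − ∂V₃/∂x = 0
(∇×V)₃ = ∂V₂/∂x − ∂V₁/∂y = 3*x
∇×V = (-8*y*z - 8*y + 3, 0, 3*x)
At (3, 1, -2): (11, 0, 9).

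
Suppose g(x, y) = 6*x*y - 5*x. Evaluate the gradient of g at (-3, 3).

(13, -18)

∂g/∂x = 6*y - 5
∂g/∂y = 6*x
∇g = (6*y - 5, 6*x)
At (-3, 3): (13, -18).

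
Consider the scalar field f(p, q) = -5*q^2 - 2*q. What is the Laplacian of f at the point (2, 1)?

∂²f/∂p² = 0
∂²f/∂q² = -10
∇²f = -10
At (2, 1): -10.

-10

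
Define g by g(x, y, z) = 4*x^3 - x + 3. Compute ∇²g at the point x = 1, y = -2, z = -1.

24

∂²g/∂x² = 24*x
∂²g/∂y² = 0
∂²g/∂z² = 0
∇²g = 24*x
At (1, -2, -1): 24.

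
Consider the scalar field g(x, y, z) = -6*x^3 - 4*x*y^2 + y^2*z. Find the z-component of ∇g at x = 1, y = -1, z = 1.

1

(∇g)_3 = ∂g/∂z = y^2
At (1, -1, 1): 1.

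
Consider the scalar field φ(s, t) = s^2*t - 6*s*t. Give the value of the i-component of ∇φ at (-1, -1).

(∇φ)_1 = ∂φ/∂s = 2*s*t - 6*t
At (-1, -1): 8.

8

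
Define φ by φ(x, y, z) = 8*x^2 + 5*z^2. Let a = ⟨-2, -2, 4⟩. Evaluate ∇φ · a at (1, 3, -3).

∂φ/∂x = 16*x
∂φ/∂y = 0
∂φ/∂z = 10*z
∇φ at (1, 3, -3) = (16, 0, -30)
∇φ · a = (16)(-2) + (0)(-2) + (-30)(4) = -152

-152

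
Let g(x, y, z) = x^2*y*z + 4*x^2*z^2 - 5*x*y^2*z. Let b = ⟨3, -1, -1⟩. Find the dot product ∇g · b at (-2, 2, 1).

∂g/∂x = 2*x*y*z + 8*x*z^2 - 5*y^2*z
∂g/∂y = x^2*z - 10*x*y*z
∂g/∂z = x^2*y + 8*x^2*z - 5*x*y^2
∇g at (-2, 2, 1) = (-44, 44, 80)
∇g · b = (-44)(3) + (44)(-1) + (80)(-1) = -256

-256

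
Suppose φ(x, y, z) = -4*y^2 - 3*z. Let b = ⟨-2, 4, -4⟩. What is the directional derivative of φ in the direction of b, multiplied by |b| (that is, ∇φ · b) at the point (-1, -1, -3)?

∂φ/∂x = 0
∂φ/∂y = -8*y
∂φ/∂z = -3
∇φ at (-1, -1, -3) = (0, 8, -3)
∇φ · b = (0)(-2) + (8)(4) + (-3)(-4) = 44

44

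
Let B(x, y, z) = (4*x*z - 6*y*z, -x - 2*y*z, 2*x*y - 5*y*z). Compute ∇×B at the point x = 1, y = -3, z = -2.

(6, 28, -13)

(∇×B)₁ = ∂B₃/∂y − ∂B₂/∂z = 2*x + 2*y - 5*z
(∇×B)₂ = ∂B₁/∂z − ∂B₃/∂x = 4*x - 8*y
(∇×B)₃ = ∂B₂/∂x − ∂B₁/∂y = 6*z - 1
∇×B = (2*x + 2*y - 5*z, 4*x - 8*y, 6*z - 1)
At (1, -3, -2): (6, 28, -13).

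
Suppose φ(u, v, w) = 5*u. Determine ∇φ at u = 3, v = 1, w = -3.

∂φ/∂u = 5
∂φ/∂v = 0
∂φ/∂w = 0
∇φ = (5, 0, 0)
At (3, 1, -3): (5, 0, 0).

(5, 0, 0)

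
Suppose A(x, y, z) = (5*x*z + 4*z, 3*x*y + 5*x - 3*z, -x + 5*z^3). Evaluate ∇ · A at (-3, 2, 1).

∂A₁/∂x = 5*z
∂A₂/∂y = 3*x
∂A₃/∂z = 15*z^2
∇·A = 3*x + 15*z^2 + 5*z
At (-3, 2, 1): 11.

11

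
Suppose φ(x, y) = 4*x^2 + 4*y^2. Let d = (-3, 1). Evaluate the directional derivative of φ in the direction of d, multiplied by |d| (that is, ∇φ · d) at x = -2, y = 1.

56

∂φ/∂x = 8*x
∂φ/∂y = 8*y
∇φ at (-2, 1) = (-16, 8)
∇φ · d = (-16)(-3) + (8)(1) = 56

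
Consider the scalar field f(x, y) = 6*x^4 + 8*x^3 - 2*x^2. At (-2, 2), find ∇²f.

188

∂²f/∂x² = 4*(18*x^2 + 12*x - 1)
∂²f/∂y² = 0
∇²f = 72*x^2 + 48*x - 4
At (-2, 2): 188.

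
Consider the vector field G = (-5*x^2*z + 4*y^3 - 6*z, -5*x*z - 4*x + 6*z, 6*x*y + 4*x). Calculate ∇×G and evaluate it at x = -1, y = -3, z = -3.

(∇×G)₁ = ∂G₃/∂y − ∂G₂/∂z = 11*x - 6
(∇×G)₂ = ∂G₁/∂z − ∂G₃/∂x = -5*x^2 - 6*y - 10
(∇×G)₃ = ∂G₂/∂x − ∂G₁/∂y = -12*y^2 - 5*z - 4
∇×G = (11*x - 6, -5*x^2 - 6*y - 10, -12*y^2 - 5*z - 4)
At (-1, -3, -3): (-17, 3, -97).

(-17, 3, -97)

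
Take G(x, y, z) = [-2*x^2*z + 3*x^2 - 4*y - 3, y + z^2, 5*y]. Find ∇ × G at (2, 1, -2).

(∇×G)₁ = ∂G₃/∂y − ∂G₂/∂z = -2*z + 5
(∇×G)₂ = ∂G₁/∂z − ∂G₃/∂x = -2*x^2
(∇×G)₃ = ∂G₂/∂x − ∂G₁/∂y = 4
∇×G = (-2*z + 5, -2*x^2, 4)
At (2, 1, -2): (9, -8, 4).

(9, -8, 4)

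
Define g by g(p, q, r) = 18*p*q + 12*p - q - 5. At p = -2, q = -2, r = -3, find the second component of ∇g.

(∇g)_2 = ∂g/∂q = 18*p - 1
At (-2, -2, -3): -37.

-37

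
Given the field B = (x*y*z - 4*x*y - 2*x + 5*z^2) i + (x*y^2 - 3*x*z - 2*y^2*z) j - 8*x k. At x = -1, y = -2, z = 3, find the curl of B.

(∇×B)₁ = ∂B₃/∂y − ∂B₂/∂z = 3*x + 2*y^2
(∇×B)₂ = ∂B₁/∂z − ∂B₃/∂x = x*y + 10*z + 8
(∇×B)₃ = ∂B₂/∂x − ∂B₁/∂y = -x*z + 4*x + y^2 - 3*z
∇×B = (3*x + 2*y^2, x*y + 10*z + 8, -x*z + 4*x + y^2 - 3*z)
At (-1, -2, 3): (5, 40, -6).

(5, 40, -6)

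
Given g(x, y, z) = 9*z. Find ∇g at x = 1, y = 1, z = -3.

(0, 0, 9)

∂g/∂x = 0
∂g/∂y = 0
∂g/∂z = 9
∇g = (0, 0, 9)
At (1, 1, -3): (0, 0, 9).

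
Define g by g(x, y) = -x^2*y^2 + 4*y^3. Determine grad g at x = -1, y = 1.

∂g/∂x = -2*x*y^2
∂g/∂y = -2*x^2*y + 12*y^2
∇g = (-2*x*y^2, -2*x^2*y + 12*y^2)
At (-1, 1): (2, 10).

(2, 10)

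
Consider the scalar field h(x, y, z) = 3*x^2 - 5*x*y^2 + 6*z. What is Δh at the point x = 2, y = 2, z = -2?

∂²h/∂x² = 6
∂²h/∂y² = -10*x
∂²h/∂z² = 0
∇²h = -10*x + 6
At (2, 2, -2): -14.

-14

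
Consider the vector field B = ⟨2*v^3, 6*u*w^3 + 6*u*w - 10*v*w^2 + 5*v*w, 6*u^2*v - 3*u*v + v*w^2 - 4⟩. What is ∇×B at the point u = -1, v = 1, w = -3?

(∇×B)₁ = ∂B₃/∂v − ∂B₂/∂w = 6*u^2 - 18*u*w^2 - 9*u + 20*v*w - 5*v + w^2
(∇×B)₂ = ∂B₁/∂w − ∂B₃/∂u = -12*u*v + 3*v
(∇×B)₃ = ∂B₂/∂u − ∂B₁/∂v = -6*v^2 + 6*w^3 + 6*w
∇×B = (6*u^2 - 18*u*w^2 - 9*u + 20*v*w - 5*v + w^2, -12*u*v + 3*v, -6*v^2 + 6*w^3 + 6*w)
At (-1, 1, -3): (121, 15, -186).

(121, 15, -186)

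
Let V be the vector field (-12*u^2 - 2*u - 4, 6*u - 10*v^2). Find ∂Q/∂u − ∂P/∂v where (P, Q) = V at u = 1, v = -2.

6

∂V₂/∂u = 6
∂V₁/∂v = 0
Scalar curl = 6
At (1, -2): 6.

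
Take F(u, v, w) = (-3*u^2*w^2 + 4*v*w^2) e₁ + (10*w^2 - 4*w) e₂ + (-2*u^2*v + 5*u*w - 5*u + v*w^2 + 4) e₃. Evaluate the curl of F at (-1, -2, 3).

(-49, -68, -36)

(∇×F)₁ = ∂F₃/∂v − ∂F₂/∂w = -2*u^2 + w^2 - 20*w + 4
(∇×F)₂ = ∂F₁/∂w − ∂F₃/∂u = -6*u^2*w + 4*u*v + 8*v*w - 5*w + 5
(∇×F)₃ = ∂F₂/∂u − ∂F₁/∂v = -4*w^2
∇×F = (-2*u^2 + w^2 - 20*w + 4, -6*u^2*w + 4*u*v + 8*v*w - 5*w + 5, -4*w^2)
At (-1, -2, 3): (-49, -68, -36).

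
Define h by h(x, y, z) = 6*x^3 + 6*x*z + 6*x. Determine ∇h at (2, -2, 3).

∂h/∂x = 18*x^2 + 6*z + 6
∂h/∂y = 0
∂h/∂z = 6*x
∇h = (18*x^2 + 6*z + 6, 0, 6*x)
At (2, -2, 3): (96, 0, 12).

(96, 0, 12)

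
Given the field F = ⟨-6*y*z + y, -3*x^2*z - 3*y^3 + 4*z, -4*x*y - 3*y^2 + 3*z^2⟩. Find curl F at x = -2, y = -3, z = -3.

(34, 6, -55)

(∇×F)₁ = ∂F₃/∂y − ∂F₂/∂z = 3*x^2 - 4*x - 6*y - 4
(∇×F)₂ = ∂F₁/∂z − ∂F₃/∂x = -2*y
(∇×F)₃ = ∂F₂/∂x − ∂F₁/∂y = -6*x*z + 6*z - 1
∇×F = (3*x^2 - 4*x - 6*y - 4, -2*y, -6*x*z + 6*z - 1)
At (-2, -3, -3): (34, 6, -55).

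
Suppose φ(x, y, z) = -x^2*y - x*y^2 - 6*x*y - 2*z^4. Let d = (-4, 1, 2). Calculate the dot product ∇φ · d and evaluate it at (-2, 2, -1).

64

∂φ/∂x = -2*x*y - y^2 - 6*y
∂φ/∂y = -x^2 - 2*x*y - 6*x
∂φ/∂z = -8*z^3
∇φ at (-2, 2, -1) = (-8, 16, 8)
∇φ · d = (-8)(-4) + (16)(1) + (8)(2) = 64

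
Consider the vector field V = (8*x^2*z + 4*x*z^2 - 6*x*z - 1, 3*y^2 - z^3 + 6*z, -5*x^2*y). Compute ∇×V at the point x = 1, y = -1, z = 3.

(16, 16, 0)

(∇×V)₁ = ∂V₃/∂y − ∂V₂/∂z = -5*x^2 + 3*z^2 - 6
(∇×V)₂ = ∂V₁/∂z − ∂V₃/∂x = 8*x^2 + 10*x*y + 8*x*z - 6*x
(∇×V)₃ = ∂V₂/∂x − ∂V₁/∂y = 0
∇×V = (-5*x^2 + 3*z^2 - 6, 8*x^2 + 10*x*y + 8*x*z - 6*x, 0)
At (1, -1, 3): (16, 16, 0).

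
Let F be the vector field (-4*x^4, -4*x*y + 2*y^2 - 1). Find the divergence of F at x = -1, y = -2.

∂F₁/∂x = -16*x^3
∂F₂/∂y = -4*x + 4*y
∇·F = -16*x^3 - 4*x + 4*y
At (-1, -2): 12.

12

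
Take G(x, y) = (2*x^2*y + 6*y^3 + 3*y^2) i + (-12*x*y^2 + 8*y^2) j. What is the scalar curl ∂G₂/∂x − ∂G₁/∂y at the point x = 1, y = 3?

∂G₂/∂x = -12*y^2
∂G₁/∂y = 2*x^2 + 18*y^2 + 6*y
Scalar curl = -2*x^2 - 30*y^2 - 6*y
At (1, 3): -290.

-290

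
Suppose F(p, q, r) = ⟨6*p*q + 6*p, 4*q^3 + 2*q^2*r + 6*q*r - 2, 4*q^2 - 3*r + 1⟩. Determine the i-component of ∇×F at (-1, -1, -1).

-4

(∇×F)_1 = ∂F₃/∂q − ∂F₂/∂r
= 8*q − (2*q^2 + 6*q)
= -2*q^2 + 2*q
At (-1, -1, -1): -4.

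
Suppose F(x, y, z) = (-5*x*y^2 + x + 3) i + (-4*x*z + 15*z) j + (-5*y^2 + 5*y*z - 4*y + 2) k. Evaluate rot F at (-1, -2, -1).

(∇×F)₁ = ∂F₃/∂y − ∂F₂/∂z = 4*x - 10*y + 5*z - 19
(∇×F)₂ = ∂F₁/∂z − ∂F₃/∂x = 0
(∇×F)₃ = ∂F₂/∂x − ∂F₁/∂y = 10*x*y - 4*z
∇×F = (4*x - 10*y + 5*z - 19, 0, 10*x*y - 4*z)
At (-1, -2, -1): (-8, 0, 24).

(-8, 0, 24)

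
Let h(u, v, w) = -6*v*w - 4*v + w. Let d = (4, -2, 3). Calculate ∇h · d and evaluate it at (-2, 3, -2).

∂h/∂u = 0
∂h/∂v = -6*w - 4
∂h/∂w = -6*v + 1
∇h at (-2, 3, -2) = (0, 8, -17)
∇h · d = (0)(4) + (8)(-2) + (-17)(3) = -67

-67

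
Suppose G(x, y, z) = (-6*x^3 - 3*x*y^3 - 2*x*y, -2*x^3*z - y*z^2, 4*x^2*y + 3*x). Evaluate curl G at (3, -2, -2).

(98, 45, 222)

(∇×G)₁ = ∂G₃/∂y − ∂G₂/∂z = 2*x^3 + 4*x^2 + 2*y*z
(∇×G)₂ = ∂G₁/∂z − ∂G₃/∂x = -8*x*y - 3
(∇×G)₃ = ∂G₂/∂x − ∂G₁/∂y = -6*x^2*z + 9*x*y^2 + 2*x
∇×G = (2*x^3 + 4*x^2 + 2*y*z, -8*x*y - 3, -6*x^2*z + 9*x*y^2 + 2*x)
At (3, -2, -2): (98, 45, 222).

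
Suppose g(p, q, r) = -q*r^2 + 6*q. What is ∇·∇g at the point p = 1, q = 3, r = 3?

∂²g/∂p² = 0
∂²g/∂q² = 0
∂²g/∂r² = -2*q
∇²g = -2*q
At (1, 3, 3): -6.

-6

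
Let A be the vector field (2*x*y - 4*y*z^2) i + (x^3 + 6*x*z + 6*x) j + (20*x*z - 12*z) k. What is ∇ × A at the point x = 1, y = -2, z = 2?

(-6, -8, 35)

(∇×A)₁ = ∂A₃/∂y − ∂A₂/∂z = -6*x
(∇×A)₂ = ∂A₁/∂z − ∂A₃/∂x = -8*y*z - 20*z
(∇×A)₃ = ∂A₂/∂x − ∂A₁/∂y = 3*x^2 - 2*x + 4*z^2 + 6*z + 6
∇×A = (-6*x, -8*y*z - 20*z, 3*x^2 - 2*x + 4*z^2 + 6*z + 6)
At (1, -2, 2): (-6, -8, 35).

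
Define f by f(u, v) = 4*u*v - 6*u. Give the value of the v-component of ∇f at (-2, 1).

-8

(∇f)_2 = ∂f/∂v = 4*u
At (-2, 1): -8.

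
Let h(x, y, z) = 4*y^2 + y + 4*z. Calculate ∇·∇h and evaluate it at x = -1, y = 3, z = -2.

∂²h/∂x² = 0
∂²h/∂y² = 8
∂²h/∂z² = 0
∇²h = 8
At (-1, 3, -2): 8.

8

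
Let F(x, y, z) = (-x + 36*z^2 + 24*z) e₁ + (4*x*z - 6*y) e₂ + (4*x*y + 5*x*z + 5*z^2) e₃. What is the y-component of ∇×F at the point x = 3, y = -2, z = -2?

(∇×F)_2 = ∂F₁/∂z − ∂F₃/∂x
= 72*z + 24 − (4*y + 5*z)
= -4*y + 67*z + 24
At (3, -2, -2): -102.

-102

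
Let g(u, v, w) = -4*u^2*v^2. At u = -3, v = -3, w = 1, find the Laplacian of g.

-144

∂²g/∂u² = -8*v^2
∂²g/∂v² = -8*u^2
∂²g/∂w² = 0
∇²g = -8*u^2 - 8*v^2
At (-3, -3, 1): -144.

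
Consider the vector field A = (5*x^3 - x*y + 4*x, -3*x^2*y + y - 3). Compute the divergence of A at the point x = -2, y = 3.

50

∂A₁/∂x = 15*x^2 - y + 4
∂A₂/∂y = -3*x^2 + 1
∇·A = 12*x^2 - y + 5
At (-2, 3): 50.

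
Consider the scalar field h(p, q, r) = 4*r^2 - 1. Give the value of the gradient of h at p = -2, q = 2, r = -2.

∂h/∂p = 0
∂h/∂q = 0
∂h/∂r = 8*r
∇h = (0, 0, 8*r)
At (-2, 2, -2): (0, 0, -16).

(0, 0, -16)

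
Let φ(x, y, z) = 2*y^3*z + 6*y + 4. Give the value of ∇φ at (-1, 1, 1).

∂φ/∂x = 0
∂φ/∂y = 6*y^2*z + 6
∂φ/∂z = 2*y^3
∇φ = (0, 6*y^2*z + 6, 2*y^3)
At (-1, 1, 1): (0, 12, 2).

(0, 12, 2)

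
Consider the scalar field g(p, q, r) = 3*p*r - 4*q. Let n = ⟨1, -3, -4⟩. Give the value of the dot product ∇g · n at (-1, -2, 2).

∂g/∂p = 3*r
∂g/∂q = -4
∂g/∂r = 3*p
∇g at (-1, -2, 2) = (6, -4, -3)
∇g · n = (6)(1) + (-4)(-3) + (-3)(-4) = 30

30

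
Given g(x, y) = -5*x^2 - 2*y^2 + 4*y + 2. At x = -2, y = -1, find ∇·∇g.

-14

∂²g/∂x² = -10
∂²g/∂y² = -4
∇²g = -14
At (-2, -1): -14.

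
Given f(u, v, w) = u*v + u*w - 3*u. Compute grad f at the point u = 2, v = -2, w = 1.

(-4, 2, 2)

∂f/∂u = v + w - 3
∂f/∂v = u
∂f/∂w = u
∇f = (v + w - 3, u, u)
At (2, -2, 1): (-4, 2, 2).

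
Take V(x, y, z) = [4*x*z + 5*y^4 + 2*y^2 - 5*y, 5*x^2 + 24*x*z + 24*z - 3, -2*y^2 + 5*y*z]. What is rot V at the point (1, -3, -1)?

(∇×V)₁ = ∂V₃/∂y − ∂V₂/∂z = -24*x - 4*y + 5*z - 24
(∇×V)₂ = ∂V₁/∂z − ∂V₃/∂x = 4*x
(∇×V)₃ = ∂V₂/∂x − ∂V₁/∂y = 10*x - 20*y^3 - 4*y + 24*z + 5
∇×V = (-24*x - 4*y + 5*z - 24, 4*x, 10*x - 20*y^3 - 4*y + 24*z + 5)
At (1, -3, -1): (-41, 4, 543).

(-41, 4, 543)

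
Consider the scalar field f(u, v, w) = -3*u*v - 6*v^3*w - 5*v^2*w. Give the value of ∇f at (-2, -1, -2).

(3, 22, 1)

∂f/∂u = -3*v
∂f/∂v = -3*u - 18*v^2*w - 10*v*w
∂f/∂w = -6*v^3 - 5*v^2
∇f = (-3*v, -3*u - 18*v^2*w - 10*v*w, -6*v^3 - 5*v^2)
At (-2, -1, -2): (3, 22, 1).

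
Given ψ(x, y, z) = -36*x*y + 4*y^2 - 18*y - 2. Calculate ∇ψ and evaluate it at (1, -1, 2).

(36, -62, 0)

∂ψ/∂x = -36*y
∂ψ/∂y = -36*x + 8*y - 18
∂ψ/∂z = 0
∇ψ = (-36*y, -36*x + 8*y - 18, 0)
At (1, -1, 2): (36, -62, 0).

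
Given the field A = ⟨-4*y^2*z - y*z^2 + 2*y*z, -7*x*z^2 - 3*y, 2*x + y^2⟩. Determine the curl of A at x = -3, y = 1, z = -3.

(128, 2, -72)

(∇×A)₁ = ∂A₃/∂y − ∂A₂/∂z = 14*x*z + 2*y
(∇×A)₂ = ∂A₁/∂z − ∂A₃/∂x = -4*y^2 - 2*y*z + 2*y - 2
(∇×A)₃ = ∂A₂/∂x − ∂A₁/∂y = 8*y*z - 6*z^2 - 2*z
∇×A = (14*x*z + 2*y, -4*y^2 - 2*y*z + 2*y - 2, 8*y*z - 6*z^2 - 2*z)
At (-3, 1, -3): (128, 2, -72).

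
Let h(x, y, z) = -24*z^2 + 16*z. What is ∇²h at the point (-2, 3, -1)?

-48

∂²h/∂x² = 0
∂²h/∂y² = 0
∂²h/∂z² = -48
∇²h = -48
At (-2, 3, -1): -48.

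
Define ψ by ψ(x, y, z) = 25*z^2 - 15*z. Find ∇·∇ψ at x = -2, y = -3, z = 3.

∂²ψ/∂x² = 0
∂²ψ/∂y² = 0
∂²ψ/∂z² = 50
∇²ψ = 50
At (-2, -3, 3): 50.

50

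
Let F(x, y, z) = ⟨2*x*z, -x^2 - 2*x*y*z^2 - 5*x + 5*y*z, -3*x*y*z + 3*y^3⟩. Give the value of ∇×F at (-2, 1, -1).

(6, -7, -3)

(∇×F)₁ = ∂F₃/∂y − ∂F₂/∂z = 4*x*y*z - 3*x*z + 9*y^2 - 5*y
(∇×F)₂ = ∂F₁/∂z − ∂F₃/∂x = 2*x + 3*y*z
(∇×F)₃ = ∂F₂/∂x − ∂F₁/∂y = -2*x - 2*y*z^2 - 5
∇×F = (4*x*y*z - 3*x*z + 9*y^2 - 5*y, 2*x + 3*y*z, -2*x - 2*y*z^2 - 5)
At (-2, 1, -1): (6, -7, -3).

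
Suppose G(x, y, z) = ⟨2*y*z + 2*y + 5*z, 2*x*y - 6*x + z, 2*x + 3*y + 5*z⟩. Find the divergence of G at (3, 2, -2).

∂G₁/∂x = 0
∂G₂/∂y = 2*x
∂G₃/∂z = 5
∇·G = 2*x + 5
At (3, 2, -2): 11.

11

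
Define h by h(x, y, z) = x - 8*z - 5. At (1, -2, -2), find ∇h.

(1, 0, -8)

∂h/∂x = 1
∂h/∂y = 0
∂h/∂z = -8
∇h = (1, 0, -8)
At (1, -2, -2): (1, 0, -8).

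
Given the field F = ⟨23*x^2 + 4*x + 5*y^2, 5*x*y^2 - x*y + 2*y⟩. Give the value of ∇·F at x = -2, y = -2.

∂F₁/∂x = 46*x + 4
∂F₂/∂y = 10*x*y - x + 2
∇·F = 10*x*y + 45*x + 6
At (-2, -2): -44.

-44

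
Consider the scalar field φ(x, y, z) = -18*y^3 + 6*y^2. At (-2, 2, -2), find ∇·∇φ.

-204

∂²φ/∂x² = 0
∂²φ/∂y² = 12*(-9*y + 1)
∂²φ/∂z² = 0
∇²φ = -108*y + 12
At (-2, 2, -2): -204.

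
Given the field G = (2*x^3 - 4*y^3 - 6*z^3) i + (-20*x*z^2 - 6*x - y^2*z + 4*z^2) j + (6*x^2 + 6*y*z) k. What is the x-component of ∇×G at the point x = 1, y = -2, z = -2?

-72

(∇×G)_1 = ∂G₃/∂y − ∂G₂/∂z
= 6*z − (-40*x*z - y^2 + 8*z)
= 40*x*z + y^2 - 2*z
At (1, -2, -2): -72.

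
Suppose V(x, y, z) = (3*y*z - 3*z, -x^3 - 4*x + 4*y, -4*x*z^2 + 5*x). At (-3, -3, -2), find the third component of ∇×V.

(∇×V)_3 = ∂V₂/∂x − ∂V₁/∂y
= -3*x^2 - 4 − (3*z)
= -3*x^2 - 3*z - 4
At (-3, -3, -2): -25.

-25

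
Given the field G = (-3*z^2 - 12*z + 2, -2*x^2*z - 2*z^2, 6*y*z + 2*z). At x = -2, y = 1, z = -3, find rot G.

(∇×G)₁ = ∂G₃/∂y − ∂G₂/∂z = 2*x^2 + 10*z
(∇×G)₂ = ∂G₁/∂z − ∂G₃/∂x = -6*z - 12
(∇×G)₃ = ∂G₂/∂x − ∂G₁/∂y = -4*x*z
∇×G = (2*x^2 + 10*z, -6*z - 12, -4*x*z)
At (-2, 1, -3): (-22, 6, -24).

(-22, 6, -24)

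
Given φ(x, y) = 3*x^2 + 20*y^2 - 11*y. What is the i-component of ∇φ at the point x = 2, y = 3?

12

(∇φ)_1 = ∂φ/∂x = 6*x
At (2, 3): 12.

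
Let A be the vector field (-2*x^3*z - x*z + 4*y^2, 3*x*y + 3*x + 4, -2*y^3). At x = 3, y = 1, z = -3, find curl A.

(-6, -57, -2)

(∇×A)₁ = ∂A₃/∂y − ∂A₂/∂z = -6*y^2
(∇×A)₂ = ∂A₁/∂z − ∂A₃/∂x = -2*x^3 - x
(∇×A)₃ = ∂A₂/∂x − ∂A₁/∂y = -5*y + 3
∇×A = (-6*y^2, -2*x^3 - x, -5*y + 3)
At (3, 1, -3): (-6, -57, -2).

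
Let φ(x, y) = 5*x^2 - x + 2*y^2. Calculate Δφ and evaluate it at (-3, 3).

14

∂²φ/∂x² = 10
∂²φ/∂y² = 4
∇²φ = 14
At (-3, 3): 14.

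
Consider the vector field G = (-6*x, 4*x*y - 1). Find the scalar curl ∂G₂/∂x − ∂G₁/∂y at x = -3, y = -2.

∂G₂/∂x = 4*y
∂G₁/∂y = 0
Scalar curl = 4*y
At (-3, -2): -8.

-8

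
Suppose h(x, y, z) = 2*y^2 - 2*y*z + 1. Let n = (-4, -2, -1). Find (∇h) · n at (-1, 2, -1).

-16

∂h/∂x = 0
∂h/∂y = 4*y - 2*z
∂h/∂z = -2*y
∇h at (-1, 2, -1) = (0, 10, -4)
∇h · n = (0)(-4) + (10)(-2) + (-4)(-1) = -16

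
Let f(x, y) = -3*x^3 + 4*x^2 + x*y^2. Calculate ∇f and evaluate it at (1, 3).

(8, 6)

∂f/∂x = -9*x^2 + 8*x + y^2
∂f/∂y = 2*x*y
∇f = (-9*x^2 + 8*x + y^2, 2*x*y)
At (1, 3): (8, 6).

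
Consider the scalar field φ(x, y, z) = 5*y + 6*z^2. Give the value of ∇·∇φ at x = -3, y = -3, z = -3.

12

∂²φ/∂x² = 0
∂²φ/∂y² = 0
∂²φ/∂z² = 12
∇²φ = 12
At (-3, -3, -3): 12.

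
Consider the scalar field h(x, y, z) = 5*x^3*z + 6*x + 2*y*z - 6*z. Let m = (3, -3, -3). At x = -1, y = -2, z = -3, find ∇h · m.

∂h/∂x = 15*x^2*z + 6
∂h/∂y = 2*z
∂h/∂z = 5*x^3 + 2*y - 6
∇h at (-1, -2, -3) = (-39, -6, -15)
∇h · m = (-39)(3) + (-6)(-3) + (-15)(-3) = -54

-54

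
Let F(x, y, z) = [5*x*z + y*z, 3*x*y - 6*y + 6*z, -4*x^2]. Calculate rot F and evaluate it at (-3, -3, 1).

(-6, -42, -10)

(∇×F)₁ = ∂F₃/∂y − ∂F₂/∂z = -6
(∇×F)₂ = ∂F₁/∂z − ∂F₃/∂x = 13*x + y
(∇×F)₃ = ∂F₂/∂x − ∂F₁/∂y = 3*y - z
∇×F = (-6, 13*x + y, 3*y - z)
At (-3, -3, 1): (-6, -42, -10).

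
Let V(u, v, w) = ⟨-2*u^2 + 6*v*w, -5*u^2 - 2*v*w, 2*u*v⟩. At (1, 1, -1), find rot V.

(∇×V)₁ = ∂V₃/∂v − ∂V₂/∂w = 2*u + 2*v
(∇×V)₂ = ∂V₁/∂w − ∂V₃/∂u = 4*v
(∇×V)₃ = ∂V₂/∂u − ∂V₁/∂v = -10*u - 6*w
∇×V = (2*u + 2*v, 4*v, -10*u - 6*w)
At (1, 1, -1): (4, 4, -4).

(4, 4, -4)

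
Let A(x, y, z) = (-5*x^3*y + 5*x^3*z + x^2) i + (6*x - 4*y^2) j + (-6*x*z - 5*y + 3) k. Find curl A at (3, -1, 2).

(∇×A)₁ = ∂A₃/∂y − ∂A₂/∂z = -5
(∇×A)₂ = ∂A₁/∂z − ∂A₃/∂x = 5*x^3 + 6*z
(∇×A)₃ = ∂A₂/∂x − ∂A₁/∂y = 5*x^3 + 6
∇×A = (-5, 5*x^3 + 6*z, 5*x^3 + 6)
At (3, -1, 2): (-5, 147, 141).

(-5, 147, 141)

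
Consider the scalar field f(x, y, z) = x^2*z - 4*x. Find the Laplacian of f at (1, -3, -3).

-6

∂²f/∂x² = 2*z
∂²f/∂y² = 0
∂²f/∂z² = 0
∇²f = 2*z
At (1, -3, -3): -6.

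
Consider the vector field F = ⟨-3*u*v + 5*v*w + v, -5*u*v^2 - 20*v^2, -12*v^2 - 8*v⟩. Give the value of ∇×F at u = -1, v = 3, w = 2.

(∇×F)₁ = ∂F₃/∂v − ∂F₂/∂w = -24*v - 8
(∇×F)₂ = ∂F₁/∂w − ∂F₃/∂u = 5*v
(∇×F)₃ = ∂F₂/∂u − ∂F₁/∂v = 3*u - 5*v^2 - 5*w - 1
∇×F = (-24*v - 8, 5*v, 3*u - 5*v^2 - 5*w - 1)
At (-1, 3, 2): (-80, 15, -59).

(-80, 15, -59)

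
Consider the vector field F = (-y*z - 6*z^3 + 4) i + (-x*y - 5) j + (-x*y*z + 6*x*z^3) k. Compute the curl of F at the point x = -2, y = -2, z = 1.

(∇×F)₁ = ∂F₃/∂y − ∂F₂/∂z = -x*z
(∇×F)₂ = ∂F₁/∂z − ∂F₃/∂x = y*z - y - 6*z^3 - 18*z^2
(∇×F)₃ = ∂F₂/∂x − ∂F₁/∂y = -y + z
∇×F = (-x*z, y*z - y - 6*z^3 - 18*z^2, -y + z)
At (-2, -2, 1): (2, -24, 3).

(2, -24, 3)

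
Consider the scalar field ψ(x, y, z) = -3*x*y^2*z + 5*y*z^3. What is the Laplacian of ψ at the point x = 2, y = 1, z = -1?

-18

∂²ψ/∂x² = 0
∂²ψ/∂y² = -6*x*z
∂²ψ/∂z² = 30*y*z
∇²ψ = -6*x*z + 30*y*z
At (2, 1, -1): -18.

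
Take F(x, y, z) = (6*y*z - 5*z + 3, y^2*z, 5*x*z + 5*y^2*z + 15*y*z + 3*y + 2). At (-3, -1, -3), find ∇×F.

(-13, 4, 18)

(∇×F)₁ = ∂F₃/∂y − ∂F₂/∂z = -y^2 + 10*y*z + 15*z + 3
(∇×F)₂ = ∂F₁/∂z − ∂F₃/∂x = 6*y - 5*z - 5
(∇×F)₃ = ∂F₂/∂x − ∂F₁/∂y = -6*z
∇×F = (-y^2 + 10*y*z + 15*z + 3, 6*y - 5*z - 5, -6*z)
At (-3, -1, -3): (-13, 4, 18).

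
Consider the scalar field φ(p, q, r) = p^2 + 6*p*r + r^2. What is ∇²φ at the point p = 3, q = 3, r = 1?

4

∂²φ/∂p² = 2
∂²φ/∂q² = 0
∂²φ/∂r² = 2
∇²φ = 4
At (3, 3, 1): 4.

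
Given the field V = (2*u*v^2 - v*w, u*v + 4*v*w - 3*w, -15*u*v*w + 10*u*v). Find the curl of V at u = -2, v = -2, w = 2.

(∇×V)₁ = ∂V₃/∂v − ∂V₂/∂w = -15*u*w + 10*u - 4*v + 3
(∇×V)₂ = ∂V₁/∂w − ∂V₃/∂u = 15*v*w - 11*v
(∇×V)₃ = ∂V₂/∂u − ∂V₁/∂v = -4*u*v + v + w
∇×V = (-15*u*w + 10*u - 4*v + 3, 15*v*w - 11*v, -4*u*v + v + w)
At (-2, -2, 2): (51, -38, -16).

(51, -38, -16)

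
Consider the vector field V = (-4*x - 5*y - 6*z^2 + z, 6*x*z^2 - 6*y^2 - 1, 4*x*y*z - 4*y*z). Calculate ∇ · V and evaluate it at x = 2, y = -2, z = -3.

12

∂V₁/∂x = -4
∂V₂/∂y = -12*y
∂V₃/∂z = 4*x*y - 4*y
∇·V = 4*x*y - 16*y - 4
At (2, -2, -3): 12.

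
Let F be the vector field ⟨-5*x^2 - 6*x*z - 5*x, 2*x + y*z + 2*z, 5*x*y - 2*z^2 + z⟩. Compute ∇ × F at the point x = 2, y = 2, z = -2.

(6, -22, 2)

(∇×F)₁ = ∂F₃/∂y − ∂F₂/∂z = 5*x - y - 2
(∇×F)₂ = ∂F₁/∂z − ∂F₃/∂x = -6*x - 5*y
(∇×F)₃ = ∂F₂/∂x − ∂F₁/∂y = 2
∇×F = (5*x - y - 2, -6*x - 5*y, 2)
At (2, 2, -2): (6, -22, 2).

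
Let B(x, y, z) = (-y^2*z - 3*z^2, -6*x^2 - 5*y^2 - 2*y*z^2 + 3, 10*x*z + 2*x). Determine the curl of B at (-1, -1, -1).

(4, 13, 14)

(∇×B)₁ = ∂B₃/∂y − ∂B₂/∂z = 4*y*z
(∇×B)₂ = ∂B₁/∂z − ∂B₃/∂x = -y^2 - 16*z - 2
(∇×B)₃ = ∂B₂/∂x − ∂B₁/∂y = -12*x + 2*y*z
∇×B = (4*y*z, -y^2 - 16*z - 2, -12*x + 2*y*z)
At (-1, -1, -1): (4, 13, 14).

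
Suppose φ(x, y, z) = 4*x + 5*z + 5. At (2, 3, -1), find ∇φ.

(4, 0, 5)

∂φ/∂x = 4
∂φ/∂y = 0
∂φ/∂z = 5
∇φ = (4, 0, 5)
At (2, 3, -1): (4, 0, 5).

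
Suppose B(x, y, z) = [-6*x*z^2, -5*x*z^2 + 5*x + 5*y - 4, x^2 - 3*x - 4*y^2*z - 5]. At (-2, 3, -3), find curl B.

(132, -65, -40)

(∇×B)₁ = ∂B₃/∂y − ∂B₂/∂z = 10*x*z - 8*y*z
(∇×B)₂ = ∂B₁/∂z − ∂B₃/∂x = -12*x*z - 2*x + 3
(∇×B)₃ = ∂B₂/∂x − ∂B₁/∂y = -5*z^2 + 5
∇×B = (10*x*z - 8*y*z, -12*x*z - 2*x + 3, -5*z^2 + 5)
At (-2, 3, -3): (132, -65, -40).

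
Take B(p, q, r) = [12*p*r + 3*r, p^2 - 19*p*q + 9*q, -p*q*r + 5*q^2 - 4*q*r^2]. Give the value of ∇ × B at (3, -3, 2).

(∇×B)₁ = ∂B₃/∂q − ∂B₂/∂r = -p*r + 10*q - 4*r^2
(∇×B)₂ = ∂B₁/∂r − ∂B₃/∂p = 12*p + q*r + 3
(∇×B)₃ = ∂B₂/∂p − ∂B₁/∂q = 2*p - 19*q
∇×B = (-p*r + 10*q - 4*r^2, 12*p + q*r + 3, 2*p - 19*q)
At (3, -3, 2): (-52, 33, 63).

(-52, 33, 63)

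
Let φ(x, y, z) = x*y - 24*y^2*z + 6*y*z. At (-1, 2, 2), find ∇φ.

(2, -181, -84)

∂φ/∂x = y
∂φ/∂y = x - 48*y*z + 6*z
∂φ/∂z = -24*y^2 + 6*y
∇φ = (y, x - 48*y*z + 6*z, -24*y^2 + 6*y)
At (-1, 2, 2): (2, -181, -84).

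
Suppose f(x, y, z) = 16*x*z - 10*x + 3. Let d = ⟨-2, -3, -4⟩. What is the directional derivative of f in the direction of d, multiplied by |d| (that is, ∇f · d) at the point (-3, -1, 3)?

∂f/∂x = 16*z - 10
∂f/∂y = 0
∂f/∂z = 16*x
∇f at (-3, -1, 3) = (38, 0, -48)
∇f · d = (38)(-2) + (0)(-3) + (-48)(-4) = 116

116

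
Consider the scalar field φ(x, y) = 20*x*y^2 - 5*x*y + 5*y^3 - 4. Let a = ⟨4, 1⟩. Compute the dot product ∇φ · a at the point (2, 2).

490

∂φ/∂x = 20*y^2 - 5*y
∂φ/∂y = 40*x*y - 5*x + 15*y^2
∇φ at (2, 2) = (70, 210)
∇φ · a = (70)(4) + (210)(1) = 490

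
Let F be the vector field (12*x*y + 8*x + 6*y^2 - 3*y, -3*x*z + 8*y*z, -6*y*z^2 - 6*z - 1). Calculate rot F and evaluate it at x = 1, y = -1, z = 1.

(∇×F)₁ = ∂F₃/∂y − ∂F₂/∂z = 3*x - 8*y - 6*z^2
(∇×F)₂ = ∂F₁/∂z − ∂F₃/∂x = 0
(∇×F)₃ = ∂F₂/∂x − ∂F₁/∂y = -12*x - 12*y - 3*z + 3
∇×F = (3*x - 8*y - 6*z^2, 0, -12*x - 12*y - 3*z + 3)
At (1, -1, 1): (5, 0, 0).

(5, 0, 0)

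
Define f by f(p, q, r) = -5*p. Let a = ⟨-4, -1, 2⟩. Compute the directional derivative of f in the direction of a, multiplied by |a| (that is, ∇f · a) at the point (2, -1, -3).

∂f/∂p = -5
∂f/∂q = 0
∂f/∂r = 0
∇f at (2, -1, -3) = (-5, 0, 0)
∇f · a = (-5)(-4) + (0)(-1) + (0)(2) = 20

20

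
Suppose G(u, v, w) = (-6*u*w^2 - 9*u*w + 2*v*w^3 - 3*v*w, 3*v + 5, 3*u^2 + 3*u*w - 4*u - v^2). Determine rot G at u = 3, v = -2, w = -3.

(4, -26, 45)

(∇×G)₁ = ∂G₃/∂v − ∂G₂/∂w = -2*v
(∇×G)₂ = ∂G₁/∂w − ∂G₃/∂u = -12*u*w - 15*u + 6*v*w^2 - 3*v - 3*w + 4
(∇×G)₃ = ∂G₂/∂u − ∂G₁/∂v = -2*w^3 + 3*w
∇×G = (-2*v, -12*u*w - 15*u + 6*v*w^2 - 3*v - 3*w + 4, -2*w^3 + 3*w)
At (3, -2, -3): (4, -26, 45).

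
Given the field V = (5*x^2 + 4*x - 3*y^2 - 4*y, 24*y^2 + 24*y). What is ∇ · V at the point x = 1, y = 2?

134

∂V₁/∂x = 10*x + 4
∂V₂/∂y = 48*y + 24
∇·V = 10*x + 48*y + 28
At (1, 2): 134.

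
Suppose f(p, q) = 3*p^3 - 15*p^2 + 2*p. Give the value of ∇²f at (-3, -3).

-84

∂²f/∂p² = 6*(3*p - 5)
∂²f/∂q² = 0
∇²f = 18*p - 30
At (-3, -3): -84.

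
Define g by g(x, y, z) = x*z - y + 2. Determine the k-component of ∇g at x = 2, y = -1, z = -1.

2

(∇g)_3 = ∂g/∂z = x
At (2, -1, -1): 2.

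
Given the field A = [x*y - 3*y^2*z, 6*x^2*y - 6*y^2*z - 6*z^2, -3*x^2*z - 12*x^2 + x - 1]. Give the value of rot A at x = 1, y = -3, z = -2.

(∇×A)₁ = ∂A₃/∂y − ∂A₂/∂z = 6*y^2 + 12*z
(∇×A)₂ = ∂A₁/∂z − ∂A₃/∂x = 6*x*z + 24*x - 3*y^2 - 1
(∇×A)₃ = ∂A₂/∂x − ∂A₁/∂y = 12*x*y - x + 6*y*z
∇×A = (6*y^2 + 12*z, 6*x*z + 24*x - 3*y^2 - 1, 12*x*y - x + 6*y*z)
At (1, -3, -2): (30, -16, -1).

(30, -16, -1)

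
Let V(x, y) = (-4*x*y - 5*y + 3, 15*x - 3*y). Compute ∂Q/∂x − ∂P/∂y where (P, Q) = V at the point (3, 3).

32

∂V₂/∂x = 15
∂V₁/∂y = -4*x - 5
Scalar curl = 4*x + 20
At (3, 3): 32.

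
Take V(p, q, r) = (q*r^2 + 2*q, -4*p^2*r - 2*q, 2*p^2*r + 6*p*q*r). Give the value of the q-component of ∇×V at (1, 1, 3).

-24

(∇×V)_2 = ∂V₁/∂r − ∂V₃/∂p
= 2*q*r − (4*p*r + 6*q*r)
= -4*p*r - 4*q*r
At (1, 1, 3): -24.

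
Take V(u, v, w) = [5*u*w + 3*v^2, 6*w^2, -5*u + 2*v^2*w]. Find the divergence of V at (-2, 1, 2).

12

∂V₁/∂u = 5*w
∂V₂/∂v = 0
∂V₃/∂w = 2*v^2
∇·V = 2*v^2 + 5*w
At (-2, 1, 2): 12.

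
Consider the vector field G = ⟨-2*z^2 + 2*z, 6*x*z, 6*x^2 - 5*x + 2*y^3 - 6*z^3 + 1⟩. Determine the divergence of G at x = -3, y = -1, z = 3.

∂G₁/∂x = 0
∂G₂/∂y = 0
∂G₃/∂z = -18*z^2
∇·G = -18*z^2
At (-3, -1, 3): -162.

-162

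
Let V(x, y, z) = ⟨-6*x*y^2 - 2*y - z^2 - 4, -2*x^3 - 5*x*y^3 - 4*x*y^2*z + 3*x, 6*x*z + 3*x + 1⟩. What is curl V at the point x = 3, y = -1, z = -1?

(∇×V)₁ = ∂V₃/∂y − ∂V₂/∂z = 4*x*y^2
(∇×V)₂ = ∂V₁/∂z − ∂V₃/∂x = -8*z - 3
(∇×V)₃ = ∂V₂/∂x − ∂V₁/∂y = -6*x^2 + 12*x*y - 5*y^3 - 4*y^2*z + 5
∇×V = (4*x*y^2, -8*z - 3, -6*x^2 + 12*x*y - 5*y^3 - 4*y^2*z + 5)
At (3, -1, -1): (12, 5, -76).

(12, 5, -76)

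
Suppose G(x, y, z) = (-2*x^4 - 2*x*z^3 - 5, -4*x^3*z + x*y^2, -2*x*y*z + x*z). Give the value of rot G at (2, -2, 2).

(∇×G)₁ = ∂G₃/∂y − ∂G₂/∂z = 4*x^3 - 2*x*z
(∇×G)₂ = ∂G₁/∂z − ∂G₃/∂x = -6*x*z^2 + 2*y*z - z
(∇×G)₃ = ∂G₂/∂x − ∂G₁/∂y = -12*x^2*z + y^2
∇×G = (4*x^3 - 2*x*z, -6*x*z^2 + 2*y*z - z, -12*x^2*z + y^2)
At (2, -2, 2): (24, -58, -92).

(24, -58, -92)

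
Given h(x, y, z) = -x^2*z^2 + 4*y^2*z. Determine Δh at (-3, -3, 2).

-10

∂²h/∂x² = -2*z^2
∂²h/∂y² = 8*z
∂²h/∂z² = -2*x^2
∇²h = -2*x^2 - 2*z^2 + 8*z
At (-3, -3, 2): -10.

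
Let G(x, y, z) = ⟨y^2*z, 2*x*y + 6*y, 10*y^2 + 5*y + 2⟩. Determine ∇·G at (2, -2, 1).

10

∂G₁/∂x = 0
∂G₂/∂y = 2*x + 6
∂G₃/∂z = 0
∇·G = 2*x + 6
At (2, -2, 1): 10.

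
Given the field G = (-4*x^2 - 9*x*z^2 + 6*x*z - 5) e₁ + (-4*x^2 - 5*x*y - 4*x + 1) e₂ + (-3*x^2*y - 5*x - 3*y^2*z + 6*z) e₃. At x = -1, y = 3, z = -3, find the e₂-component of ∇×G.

-73

(∇×G)_2 = ∂G₁/∂z − ∂G₃/∂x
= -18*x*z + 6*x − (-6*x*y - 5)
= 6*x*y - 18*x*z + 6*x + 5
At (-1, 3, -3): -73.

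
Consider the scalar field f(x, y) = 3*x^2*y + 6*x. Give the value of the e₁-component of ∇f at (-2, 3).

(∇f)_1 = ∂f/∂x = 6*x*y + 6
At (-2, 3): -30.

-30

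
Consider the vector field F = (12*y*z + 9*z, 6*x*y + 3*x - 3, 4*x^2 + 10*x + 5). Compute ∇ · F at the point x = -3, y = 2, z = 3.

-18

∂F₁/∂x = 0
∂F₂/∂y = 6*x
∂F₃/∂z = 0
∇·F = 6*x
At (-3, 2, 3): -18.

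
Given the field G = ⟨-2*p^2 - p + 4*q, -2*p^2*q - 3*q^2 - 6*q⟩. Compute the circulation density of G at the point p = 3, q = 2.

-28

∂G₂/∂p = -4*p*q
∂G₁/∂q = 4
Scalar curl = -4*p*q - 4
At (3, 2): -28.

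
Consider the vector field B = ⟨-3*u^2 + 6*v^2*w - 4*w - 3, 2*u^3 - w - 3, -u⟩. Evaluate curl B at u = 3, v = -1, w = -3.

(∇×B)₁ = ∂B₃/∂v − ∂B₂/∂w = 1
(∇×B)₂ = ∂B₁/∂w − ∂B₃/∂u = 6*v^2 - 3
(∇×B)₃ = ∂B₂/∂u − ∂B₁/∂v = 6*u^2 - 12*v*w
∇×B = (1, 6*v^2 - 3, 6*u^2 - 12*v*w)
At (3, -1, -3): (1, 3, 18).

(1, 3, 18)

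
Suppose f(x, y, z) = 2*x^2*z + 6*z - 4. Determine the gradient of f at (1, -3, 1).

∂f/∂x = 4*x*z
∂f/∂y = 0
∂f/∂z = 2*x^2 + 6
∇f = (4*x*z, 0, 2*x^2 + 6)
At (1, -3, 1): (4, 0, 8).

(4, 0, 8)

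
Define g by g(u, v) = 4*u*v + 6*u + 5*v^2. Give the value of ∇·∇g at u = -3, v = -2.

10

∂²g/∂u² = 0
∂²g/∂v² = 10
∇²g = 10
At (-3, -2): 10.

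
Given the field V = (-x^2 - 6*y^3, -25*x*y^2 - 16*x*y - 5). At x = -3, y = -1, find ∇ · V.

-96

∂V₁/∂x = -2*x
∂V₂/∂y = -50*x*y - 16*x
∇·V = -50*x*y - 18*x
At (-3, -1): -96.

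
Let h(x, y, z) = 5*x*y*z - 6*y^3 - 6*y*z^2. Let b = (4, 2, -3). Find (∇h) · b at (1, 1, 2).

33

∂h/∂x = 5*y*z
∂h/∂y = 5*x*z - 18*y^2 - 6*z^2
∂h/∂z = 5*x*y - 12*y*z
∇h at (1, 1, 2) = (10, -32, -19)
∇h · b = (10)(4) + (-32)(2) + (-19)(-3) = 33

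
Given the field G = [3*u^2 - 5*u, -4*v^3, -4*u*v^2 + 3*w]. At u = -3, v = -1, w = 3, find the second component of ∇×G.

(∇×G)_2 = ∂G₁/∂w − ∂G₃/∂u
= 0 − (-4*v^2)
= 4*v^2
At (-3, -1, 3): 4.

4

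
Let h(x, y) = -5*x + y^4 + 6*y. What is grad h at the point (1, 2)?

∂h/∂x = -5
∂h/∂y = 4*y^3 + 6
∇h = (-5, 4*y^3 + 6)
At (1, 2): (-5, 38).

(-5, 38)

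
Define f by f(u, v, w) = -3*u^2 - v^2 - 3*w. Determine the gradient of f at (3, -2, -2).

∂f/∂u = -6*u
∂f/∂v = -2*v
∂f/∂w = -3
∇f = (-6*u, -2*v, -3)
At (3, -2, -2): (-18, 4, -3).

(-18, 4, -3)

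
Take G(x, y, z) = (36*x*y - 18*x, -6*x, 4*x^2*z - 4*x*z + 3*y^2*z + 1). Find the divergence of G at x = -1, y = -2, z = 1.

-70

∂G₁/∂x = 36*y - 18
∂G₂/∂y = 0
∂G₃/∂z = 4*x^2 - 4*x + 3*y^2
∇·G = 4*x^2 - 4*x + 3*y^2 + 36*y - 18
At (-1, -2, 1): -70.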